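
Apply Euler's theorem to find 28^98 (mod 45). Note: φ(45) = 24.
By Euler: 28^{24} ≡ 1 (mod 45) since gcd(28, 45) = 1. 98 = 4×24 + 2. So 28^{98} ≡ 28^{2} ≡ 19 (mod 45)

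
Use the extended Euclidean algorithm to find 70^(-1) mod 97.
Extended GCD: 70(-18) + 97(13) = 1. So 70^(-1) ≡ -18 ≡ 79 mod 97. Verify: 70 × 79 = 5530 ≡ 1 mod 97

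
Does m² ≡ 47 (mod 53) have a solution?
By Euler's criterion: 47^{26} ≡ 1 (mod 53). Since this equals 1, 47 is a QR.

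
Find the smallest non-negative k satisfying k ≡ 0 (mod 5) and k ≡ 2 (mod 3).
M = 5 × 3 = 15. M₁ = 3, y₁ ≡ 2 (mod 5). M₂ = 5, y₂ ≡ 2 (mod 3). k = 0×3×2 + 2×5×2 ≡ 5 (mod 15)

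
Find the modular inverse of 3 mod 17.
Since 17 is prime, by Fermat 3^(-1) ≡ 3^{15} ≡ 6 mod 17. Verify: 3 × 6 = 18 ≡ 1 mod 17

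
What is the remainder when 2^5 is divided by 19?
By repeated squaring mod 19: 2^{1}≡2, 2^{2}≡4, 2^{4}≡16. Then 2^{5} = 2^{4+1} ≡ 16 × 2 ≡ 13 mod 19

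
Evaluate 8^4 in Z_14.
8^{4} = 4096 ≡ 8 (mod 14)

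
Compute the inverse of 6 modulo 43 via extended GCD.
Extended GCD: 6(-7) + 43(1) = 1. So 6^(-1) ≡ -7 ≡ 36 (mod 43). Verify: 6 × 36 = 216 ≡ 1 (mod 43)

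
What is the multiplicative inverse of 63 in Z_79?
Since 79 is prime, by Fermat 63^(-1) ≡ 63^{77} ≡ 74 (mod 79). Verify: 63 × 74 = 4662 ≡ 1 (mod 79)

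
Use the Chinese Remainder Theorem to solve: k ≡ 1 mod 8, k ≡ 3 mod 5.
M = 8 × 5 = 40. M₁ = 5, y₁ ≡ 5 mod 8. M₂ = 8, y₂ ≡ 2 mod 5. k = 1×5×5 + 3×8×2 ≡ 33 mod 40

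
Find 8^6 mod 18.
By repeated squaring mod 18: 8^{1}≡8, 8^{2}≡10, 8^{4}≡10. Then 8^{6} = 8^{4+2} ≡ 10 × 10 ≡ 10 mod 18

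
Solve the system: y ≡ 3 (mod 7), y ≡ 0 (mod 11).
M = 7 × 11 = 77. M₁ = 11, y₁ ≡ 2 (mod 7). M₂ = 7, y₂ ≡ 8 (mod 11). y = 3×11×2 + 0×7×8 ≡ 66 (mod 77)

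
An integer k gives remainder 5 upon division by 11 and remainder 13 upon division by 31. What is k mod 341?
M = 11 × 31 = 341. M₁ = 31, y₁ ≡ 5 mod 11. M₂ = 11, y₂ ≡ 17 mod 31. k = 5×31×5 + 13×11×17 ≡ 137 mod 341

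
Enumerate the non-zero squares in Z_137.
Quadratic residues modulo 137: {1, 2, 4, 7, 8, 9, 11, 14, 15, 16, 17, 18, 19, 22, 25, 28, 30, 32, 34, 36, 37, 38, 39, 44, 49, 50, 56, 59, 60, 61, 63, 64, 65, 68, 69, 72, 73, 74, 76, 77, 78, 81, 87, 88, 93, 98, 99, 100, 101, 103, 105, 107, 109, 112, 115, 118, 119, 120, 121, 122, 123, 126, 128, 129, 130, 133, 135, 136}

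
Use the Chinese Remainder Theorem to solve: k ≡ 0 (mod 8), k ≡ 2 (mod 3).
M = 8 × 3 = 24. M₁ = 3, y₁ ≡ 3 (mod 8). M₂ = 8, y₂ ≡ 2 (mod 3). k = 0×3×3 + 2×8×2 ≡ 8 (mod 24)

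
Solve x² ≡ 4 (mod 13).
The square roots of 4 mod 13 are 11 and 2. Verify: 11² = 121 ≡ 4 (mod 13)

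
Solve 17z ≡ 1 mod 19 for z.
Since 19 is prime, by Fermat 17^(-1) ≡ 17^{17} ≡ 9 mod 19. Verify: 17 × 9 = 153 ≡ 1 mod 19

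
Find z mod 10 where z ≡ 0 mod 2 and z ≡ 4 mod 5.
M = 2 × 5 = 10. M₁ = 5, y₁ ≡ 1 mod 2. M₂ = 2, y₂ ≡ 3 mod 5. z = 0×5×1 + 4×2×3 ≡ 4 mod 10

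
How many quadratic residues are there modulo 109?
For prime 109, there are (p-1)/2 = (109-1)/2 = 54 quadratic residues (excluding 0).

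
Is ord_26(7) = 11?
Powers of 7 mod 26: 7^1≡7, 7^2≡23, 7^3≡5, 7^4≡9, 7^5≡11, 7^6≡25, 7^7≡19, 7^8≡3, 7^9≡21, 7^10≡17, 7^11≡15, 7^12≡1. 7^11≡15≢1, so ord ≠ 11. No, the actual order is 12.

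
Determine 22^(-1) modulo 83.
Since 83 is prime, by Fermat 22^(-1) ≡ 22^{81} ≡ 34 (mod 83). Verify: 22 × 34 = 748 ≡ 1 (mod 83)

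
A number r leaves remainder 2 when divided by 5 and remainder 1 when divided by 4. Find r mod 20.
M = 5 × 4 = 20. M₁ = 4, y₁ ≡ 4 mod 5. M₂ = 5, y₂ ≡ 1 mod 4. r = 2×4×4 + 1×5×1 ≡ 17 mod 20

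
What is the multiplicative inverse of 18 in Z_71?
Since 71 is prime, by Fermat 18^(-1) ≡ 18^{69} ≡ 4 mod 71. Verify: 18 × 4 = 72 ≡ 1 mod 71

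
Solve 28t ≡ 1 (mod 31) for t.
Since 31 is prime, by Fermat 28^(-1) ≡ 28^{29} ≡ 10 (mod 31). Verify: 28 × 10 = 280 ≡ 1 (mod 31)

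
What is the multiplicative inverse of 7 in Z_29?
Since 29 is prime, by Fermat 7^(-1) ≡ 7^{27} ≡ 25 mod 29. Verify: 7 × 25 = 175 ≡ 1 mod 29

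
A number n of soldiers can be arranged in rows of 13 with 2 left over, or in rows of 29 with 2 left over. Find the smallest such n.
M = 13 × 29 = 377. M₁ = 29, y₁ ≡ 9 mod 13. M₂ = 13, y₂ ≡ 9 mod 29. n = 2×29×9 + 2×13×9 ≡ 2 mod 377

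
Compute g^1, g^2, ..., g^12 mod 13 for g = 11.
11^1, 11^2, ..., 11^{12} mod 13: [11, 4, 5, 3, 7, 12, 2, 9, 8, 10, 6, 1]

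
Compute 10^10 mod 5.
By repeated squaring mod 5: 10^{1}≡0, 10^{2}≡0, 10^{4}≡0, 10^{8}≡0. Then 10^{10} = 10^{8+2} ≡ 0 × 0 ≡ 0 mod 5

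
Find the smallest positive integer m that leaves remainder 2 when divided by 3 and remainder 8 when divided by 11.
M = 3 × 11 = 33. M₁ = 11, y₁ ≡ 2 (mod 3). M₂ = 3, y₂ ≡ 4 (mod 11). m = 2×11×2 + 8×3×4 ≡ 8 (mod 33)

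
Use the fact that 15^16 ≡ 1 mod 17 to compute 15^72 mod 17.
By Fermat: 15^{16} ≡ 1 mod 17. 72 = 4×16 + 8. So 15^{72} ≡ 15^{8} ≡ 1 mod 17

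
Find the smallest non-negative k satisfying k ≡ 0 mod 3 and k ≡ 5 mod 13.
M = 3 × 13 = 39. M₁ = 13, y₁ ≡ 1 mod 3. M₂ = 3, y₂ ≡ 9 mod 13. k = 0×13×1 + 5×3×9 ≡ 18 mod 39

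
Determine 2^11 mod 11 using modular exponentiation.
Using Fermat: 2^{10} ≡ 1 (mod 11). 11 ≡ 1 (mod 10). So 2^{11} ≡ 2^{1} ≡ 2 (mod 11)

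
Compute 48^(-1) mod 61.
Since 61 is prime, by Fermat 48^(-1) ≡ 48^{59} ≡ 14 mod 61. Verify: 48 × 14 = 672 ≡ 1 mod 61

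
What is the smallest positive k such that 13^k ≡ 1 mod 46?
Powers of 13 mod 46: 13^1≡13, 13^2≡31, 13^3≡35, 13^4≡41, 13^5≡27, 13^6≡29, 13^7≡9, 13^8≡25, 13^9≡3, 13^10≡39, 13^11≡1. So the order of 13 is 11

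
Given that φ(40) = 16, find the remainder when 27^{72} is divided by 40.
By Euler: 27^{16} ≡ 1 mod 40 since gcd(27, 40) = 1. 72 = 4×16 + 8. So 27^{72} ≡ 27^{8} ≡ 1 mod 40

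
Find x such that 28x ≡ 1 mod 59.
Since 59 is prime, by Fermat 28^(-1) ≡ 28^{57} ≡ 19 mod 59. Verify: 28 × 19 = 532 ≡ 1 mod 59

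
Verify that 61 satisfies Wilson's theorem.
(60)! mod 61 = 60. Since this equals -1 mod 61, Wilson confirms 61 is prime.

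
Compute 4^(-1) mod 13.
Since 13 is prime, by Fermat 4^(-1) ≡ 4^{11} ≡ 10 mod 13. Verify: 4 × 10 = 40 ≡ 1 mod 13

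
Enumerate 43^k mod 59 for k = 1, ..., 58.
43^1, 43^2, ..., 43^{58} mod 59: [43, 20, 34, 46, 31, 35, 30, 51, 10, 17, 23, 45, 47, 15, 55, 5, 38, 41, 52, 53, 37, 57, 32, 19, 50, 26, 56, 48, 58, 16, 39, 25, 13, 28, 24, 29, 8, 49, 42, 36, 14, 12, 44, 4, 54, 21, 18, 7, 6, 22, 2, 27, 40, 9, 33, 3, 11, 1]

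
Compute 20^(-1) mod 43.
Since 43 is prime, by Fermat 20^(-1) ≡ 20^{41} ≡ 28 mod 43. Verify: 20 × 28 = 560 ≡ 1 mod 43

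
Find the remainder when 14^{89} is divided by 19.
By Fermat: 14^{18} ≡ 1 (mod 19). 89 = 4×18 + 17. So 14^{89} ≡ 14^{17} ≡ 15 (mod 19)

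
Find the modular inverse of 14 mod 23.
Since 23 is prime, by Fermat 14^(-1) ≡ 14^{21} ≡ 5 mod 23. Verify: 14 × 5 = 70 ≡ 1 mod 23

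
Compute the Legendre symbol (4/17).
(4/17) = 4^{8} mod 17 = 1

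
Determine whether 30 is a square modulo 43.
By Euler's criterion: 30^{21} ≡ 42 mod 43. Since this equals -1 (≡ 42), 30 is not a QR.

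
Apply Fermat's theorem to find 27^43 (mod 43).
By Fermat: 27^{42} ≡ 1 (mod 43). So 27^{43} = 27^{42} · 27^{1} ≡ 27^{1} ≡ 27 (mod 43)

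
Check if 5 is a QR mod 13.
By Euler's criterion: 5^{6} ≡ 12 (mod 13). Since this equals -1 (≡ 12), 5 is not a QR.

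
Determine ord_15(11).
Powers of 11 mod 15: 11^1≡11, 11^2≡1. Order = 2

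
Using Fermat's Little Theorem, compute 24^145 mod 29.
By Fermat: 24^{28} ≡ 1 mod 29. 145 = 5×28 + 5. So 24^{145} ≡ 24^{5} ≡ 7 mod 29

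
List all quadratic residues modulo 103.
Quadratic residues modulo 103: {1, 2, 4, 7, 8, 9, 13, 14, 15, 16, 17, 18, 19, 23, 25, 26, 28, 29, 30, 32, 33, 34, 36, 38, 41, 46, 49, 50, 52, 55, 56, 58, 59, 60, 61, 63, 64, 66, 68, 72, 76, 79, 81, 82, 83, 91, 92, 93, 97, 98, 100}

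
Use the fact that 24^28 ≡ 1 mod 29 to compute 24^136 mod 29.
By Fermat: 24^{28} ≡ 1 mod 29. 136 = 4×28 + 24. So 24^{136} ≡ 24^{24} ≡ 20 mod 29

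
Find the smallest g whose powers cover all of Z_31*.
g = 3. Powers: [3, 9, 27, 19, 26, 16, 17, 20, 29, 25, ...] generates all 30 non-zero residues.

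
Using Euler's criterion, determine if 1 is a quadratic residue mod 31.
By Euler's criterion: 1^{15} ≡ 1 mod 31. Since this equals 1, 1 is a QR.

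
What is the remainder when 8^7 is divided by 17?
By repeated squaring (mod 17): 8^{1}≡8, 8^{2}≡13, 8^{4}≡16. Then 8^{7} = 8^{4+2+1} ≡ 16 × 13 × 8 ≡ 15 (mod 17)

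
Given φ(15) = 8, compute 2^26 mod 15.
By Euler: 2^{8} ≡ 1 (mod 15) since gcd(2, 15) = 1. 26 = 3×8 + 2. So 2^{26} ≡ 2^{2} ≡ 4 (mod 15)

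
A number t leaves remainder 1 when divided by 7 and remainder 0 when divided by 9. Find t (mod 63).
M = 7 × 9 = 63. M₁ = 9, y₁ ≡ 4 (mod 7). M₂ = 7, y₂ ≡ 4 (mod 9). t = 1×9×4 + 0×7×4 ≡ 36 (mod 63)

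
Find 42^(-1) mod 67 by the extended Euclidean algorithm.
Extended GCD: 42(8) + 67(-5) = 1. So 42^(-1) ≡ 8 mod 67. Verify: 42 × 8 = 336 ≡ 1 mod 67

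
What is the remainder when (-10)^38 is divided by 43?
By repeated squaring (mod 43): (-10)^{1}≡33, (-10)^{2}≡14, (-10)^{4}≡24, (-10)^{8}≡17, (-10)^{16}≡31, (-10)^{32}≡15. Then (-10)^{38} = (-10)^{32+4+2} ≡ 15 × 24 × 14 ≡ 9 (mod 43)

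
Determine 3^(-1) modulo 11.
Since 11 is prime, by Fermat 3^(-1) ≡ 3^{9} ≡ 4 mod 11. Verify: 3 × 4 = 12 ≡ 1 mod 11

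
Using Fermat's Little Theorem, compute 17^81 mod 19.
By Fermat: 17^{18} ≡ 1 mod 19. 81 = 4×18 + 9. So 17^{81} ≡ 17^{9} ≡ 1 mod 19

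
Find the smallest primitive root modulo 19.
g = 2. For each prime q|18: 2^{9}≡18, 2^{6}≡7, none ≡ 1, so ord_19(2) = 18 and 2 is a primitive root.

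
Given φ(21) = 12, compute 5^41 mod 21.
By Euler: 5^{12} ≡ 1 (mod 21) since gcd(5, 21) = 1. 41 = 3×12 + 5. So 5^{41} ≡ 5^{5} ≡ 17 (mod 21)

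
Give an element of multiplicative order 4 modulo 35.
13 has order 4 mod 35 since 13^{4} ≡ 1 (mod 35) and no smaller power works.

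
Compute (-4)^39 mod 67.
By repeated squaring mod 67: (-4)^{1}≡63, (-4)^{2}≡16, (-4)^{4}≡55, (-4)^{8}≡10, (-4)^{16}≡33, (-4)^{32}≡17. Then (-4)^{39} = (-4)^{32+4+2+1} ≡ 17 × 55 × 16 × 63 ≡ 58 mod 67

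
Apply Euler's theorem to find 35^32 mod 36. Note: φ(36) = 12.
By Euler: 35^{12} ≡ 1 mod 36 since gcd(35, 36) = 1. 32 = 2×12 + 8. So 35^{32} ≡ 35^{8} ≡ 1 mod 36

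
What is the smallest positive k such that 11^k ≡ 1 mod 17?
Powers of 11 mod 17: 11^1≡11, 11^2≡2, 11^3≡5, 11^4≡4, 11^5≡10, 11^6≡8, 11^7≡3, 11^8≡16, 11^9≡6, 11^10≡15, 11^11≡12, 11^12≡13, 11^13≡7, 11^14≡9, 11^15≡14, 11^16≡1. Order = 16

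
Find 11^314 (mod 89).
Using Fermat: 11^{88} ≡ 1 (mod 89). 314 ≡ 50 (mod 88). So 11^{314} ≡ 11^{50} ≡ 16 (mod 89)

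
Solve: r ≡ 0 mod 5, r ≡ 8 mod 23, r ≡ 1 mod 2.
M = 5 × 23 × 2 = 230. M₁ = 46, y₁ ≡ 1 mod 5. M₂ = 10, y₂ ≡ 7 mod 23. M₃ = 115, y₃ ≡ 1 mod 2. r = 0×46×1 + 8×10×7 + 1×115×1 ≡ 215 mod 230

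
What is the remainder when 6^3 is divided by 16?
6^{3} = 216 ≡ 8 mod 16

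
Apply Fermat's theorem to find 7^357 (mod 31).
By Fermat: 7^{30} ≡ 1 (mod 31). 357 ≡ 27 (mod 30). So 7^{357} ≡ 7^{27} ≡ 16 (mod 31)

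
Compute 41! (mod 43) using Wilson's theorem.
(42)! = (41)! × (42) ≡ -1 (mod 43). So (41)! ≡ -1 × (42)^(-1) ≡ (-1)×(-1) = 1 (mod 43)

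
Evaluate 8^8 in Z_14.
By repeated squaring mod 14: 8^{1}≡8, 8^{2}≡8, 8^{4}≡8, 8^{8}≡8. So 8^{8} ≡ 8 mod 14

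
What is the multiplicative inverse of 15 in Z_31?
Since 31 is prime, by Fermat 15^(-1) ≡ 15^{29} ≡ 29 mod 31. Verify: 15 × 29 = 435 ≡ 1 mod 31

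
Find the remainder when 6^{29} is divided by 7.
By Fermat: 6^{6} ≡ 1 (mod 7). 29 = 4×6 + 5. So 6^{29} ≡ 6^{5} ≡ 6 (mod 7)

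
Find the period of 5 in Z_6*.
Powers of 5 mod 6: 5^1≡5, 5^2≡1. So the order of 5 is 2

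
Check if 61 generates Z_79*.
61^{26} ≡ 1 (mod 79) and 26 < 78, so ord_79(61) = 26 ≠ 78 and 61 is not a primitive root.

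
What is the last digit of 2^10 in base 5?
Using Fermat: 2^{4} ≡ 1 (mod 5). 10 ≡ 2 (mod 4). So 2^{10} ≡ 2^{2} ≡ 4 (mod 5)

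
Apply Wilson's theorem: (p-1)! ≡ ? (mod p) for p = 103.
By Wilson's theorem, (102)! ≡ -1 ≡ 102 (mod 103)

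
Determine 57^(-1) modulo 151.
Since 151 is prime, by Fermat 57^(-1) ≡ 57^{149} ≡ 53 (mod 151). Verify: 57 × 53 = 3021 ≡ 1 (mod 151)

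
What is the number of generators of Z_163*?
Number of primitive roots mod 163 = φ(p-1) = φ(162) = 54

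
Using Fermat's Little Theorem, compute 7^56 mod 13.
By Fermat: 7^{12} ≡ 1 mod 13. 56 = 4×12 + 8. So 7^{56} ≡ 7^{8} ≡ 3 mod 13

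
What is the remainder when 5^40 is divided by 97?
By repeated squaring (mod 97): 5^{1}≡5, 5^{2}≡25, 5^{4}≡43, 5^{8}≡6, 5^{16}≡36, 5^{32}≡35. Then 5^{40} = 5^{32+8} ≡ 35 × 6 ≡ 16 (mod 97)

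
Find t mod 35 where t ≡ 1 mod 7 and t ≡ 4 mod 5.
M = 7 × 5 = 35. M₁ = 5, y₁ ≡ 3 mod 7. M₂ = 7, y₂ ≡ 3 mod 5. t = 1×5×3 + 4×7×3 ≡ 29 mod 35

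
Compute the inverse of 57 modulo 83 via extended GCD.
Extended GCD: 57(-16) + 83(11) = 1. So 57^(-1) ≡ -16 ≡ 67 mod 83. Verify: 57 × 67 = 3819 ≡ 1 mod 83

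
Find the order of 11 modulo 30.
Powers of 11 mod 30: 11^1≡11, 11^2≡1. ord_30(11) = 2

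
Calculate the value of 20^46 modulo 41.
Using Fermat: 20^{40} ≡ 1 mod 41. 46 ≡ 6 mod 40. So 20^{46} ≡ 20^{6} ≡ 25 mod 41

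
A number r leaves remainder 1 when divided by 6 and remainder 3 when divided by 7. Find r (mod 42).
M = 6 × 7 = 42. M₁ = 7, y₁ ≡ 1 (mod 6). M₂ = 6, y₂ ≡ 6 (mod 7). r = 1×7×1 + 3×6×6 ≡ 31 (mod 42)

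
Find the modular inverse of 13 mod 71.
Since 71 is prime, by Fermat 13^(-1) ≡ 13^{69} ≡ 11 mod 71. Verify: 13 × 11 = 143 ≡ 1 mod 71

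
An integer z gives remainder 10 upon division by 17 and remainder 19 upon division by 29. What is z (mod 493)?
M = 17 × 29 = 493. M₁ = 29, y₁ ≡ 10 (mod 17). M₂ = 17, y₂ ≡ 12 (mod 29). z = 10×29×10 + 19×17×12 ≡ 367 (mod 493)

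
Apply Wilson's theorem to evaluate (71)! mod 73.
(72)! = (71)! × (72) ≡ -1 (mod 73). So (71)! ≡ -1 × (72)^(-1) ≡ (-1)×(-1) = 1 (mod 73)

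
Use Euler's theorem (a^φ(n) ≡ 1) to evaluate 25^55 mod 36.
By Euler: 25^{12} ≡ 1 (mod 36) since gcd(25, 36) = 1. 55 = 4×12 + 7. So 25^{55} ≡ 25^{7} ≡ 25 (mod 36)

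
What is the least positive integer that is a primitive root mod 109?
g = 6. For each prime q|108: 6^{54}≡108, 6^{36}≡63, none ≡ 1, so ord_109(6) = 108 and 6 is a primitive root.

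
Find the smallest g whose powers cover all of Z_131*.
g = 2. For each prime q|130: 2^{65}≡130, 2^{26}≡53, 2^{10}≡107, none ≡ 1, so ord_131(2) = 130 and 2 is a primitive root.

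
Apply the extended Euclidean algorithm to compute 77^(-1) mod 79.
Extended GCD: 77(39) + 79(-38) = 1. So 77^(-1) ≡ 39 mod 79. Verify: 77 × 39 = 3003 ≡ 1 mod 79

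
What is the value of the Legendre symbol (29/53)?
(29/53) = 29^{26} mod 53 = 1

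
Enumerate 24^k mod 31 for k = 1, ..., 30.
24^1, 24^2, ..., 24^{30} mod 31: [24, 18, 29, 14, 26, 4, 3, 10, 23, 25, 11, 16, 12, 9, 30, 7, 13, 2, 17, 5, 27, 28, 21, 8, 6, 20, 15, 19, 22, 1]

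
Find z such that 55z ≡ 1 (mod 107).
Since 107 is prime, by Fermat 55^(-1) ≡ 55^{105} ≡ 72 (mod 107). Verify: 55 × 72 = 3960 ≡ 1 (mod 107)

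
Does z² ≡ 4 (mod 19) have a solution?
By Euler's criterion: 4^{9} ≡ 1 (mod 19). Since this equals 1, 4 is a QR.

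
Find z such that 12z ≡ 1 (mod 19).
Since 19 is prime, by Fermat 12^(-1) ≡ 12^{17} ≡ 8 (mod 19). Verify: 12 × 8 = 96 ≡ 1 (mod 19)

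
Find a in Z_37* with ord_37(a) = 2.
36 has order 2 mod 37 since 36^{2} ≡ 1 (mod 37) and no smaller power works.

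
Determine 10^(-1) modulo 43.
Since 43 is prime, by Fermat 10^(-1) ≡ 10^{41} ≡ 13 mod 43. Verify: 10 × 13 = 130 ≡ 1 mod 43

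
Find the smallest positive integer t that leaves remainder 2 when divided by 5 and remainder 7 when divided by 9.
M = 5 × 9 = 45. M₁ = 9, y₁ ≡ 4 (mod 5). M₂ = 5, y₂ ≡ 2 (mod 9). t = 2×9×4 + 7×5×2 ≡ 7 (mod 45)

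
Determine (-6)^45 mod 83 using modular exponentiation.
By repeated squaring mod 83: (-6)^{1}≡77, (-6)^{2}≡36, (-6)^{4}≡51, (-6)^{8}≡28, (-6)^{16}≡37, (-6)^{32}≡41. Then (-6)^{45} = (-6)^{32+8+4+1} ≡ 41 × 28 × 51 × 77 ≡ 51 mod 83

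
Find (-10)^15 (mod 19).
By repeated squaring (mod 19): (-10)^{1}≡9, (-10)^{2}≡5, (-10)^{4}≡6, (-10)^{8}≡17. Then (-10)^{15} = (-10)^{8+4+2+1} ≡ 17 × 6 × 5 × 9 ≡ 11 (mod 19)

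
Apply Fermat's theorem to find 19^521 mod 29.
By Fermat: 19^{28} ≡ 1 mod 29. 521 ≡ 17 mod 28. So 19^{521} ≡ 19^{17} ≡ 14 mod 29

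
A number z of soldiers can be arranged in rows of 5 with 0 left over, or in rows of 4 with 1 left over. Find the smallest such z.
M = 5 × 4 = 20. M₁ = 4, y₁ ≡ 4 (mod 5). M₂ = 5, y₂ ≡ 1 (mod 4). z = 0×4×4 + 1×5×1 ≡ 5 (mod 20)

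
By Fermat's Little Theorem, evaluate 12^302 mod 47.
By Fermat: 12^{46} ≡ 1 mod 47. 302 ≡ 26 mod 46. So 12^{302} ≡ 12^{26} ≡ 36 mod 47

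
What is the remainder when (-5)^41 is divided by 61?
By repeated squaring (mod 61): (-5)^{1}≡56, (-5)^{2}≡25, (-5)^{4}≡15, (-5)^{8}≡42, (-5)^{16}≡56, (-5)^{32}≡25. Then (-5)^{41} = (-5)^{32+8+1} ≡ 25 × 42 × 56 ≡ 57 (mod 61)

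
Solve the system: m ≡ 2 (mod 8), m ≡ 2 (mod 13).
M = 8 × 13 = 104. M₁ = 13, y₁ ≡ 5 (mod 8). M₂ = 8, y₂ ≡ 5 (mod 13). m = 2×13×5 + 2×8×5 ≡ 2 (mod 104)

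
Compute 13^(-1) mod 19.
Since 19 is prime, by Fermat 13^(-1) ≡ 13^{17} ≡ 3 mod 19. Verify: 13 × 3 = 39 ≡ 1 mod 19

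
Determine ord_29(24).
Powers of 24 mod 29: 24^1≡24, 24^2≡25, 24^3≡20, 24^4≡16, 24^5≡7, 24^6≡23, 24^7≡1. Order = 7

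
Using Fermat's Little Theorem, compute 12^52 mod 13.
By Fermat: 12^{12} ≡ 1 mod 13. 52 = 4×12 + 4. So 12^{52} ≡ 12^{4} ≡ 1 mod 13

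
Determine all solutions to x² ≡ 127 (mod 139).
The square roots of 127 mod 139 are 31 and 108. Verify: 31² = 961 ≡ 127 (mod 139)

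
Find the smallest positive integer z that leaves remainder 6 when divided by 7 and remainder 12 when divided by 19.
M = 7 × 19 = 133. M₁ = 19, y₁ ≡ 3 (mod 7). M₂ = 7, y₂ ≡ 11 (mod 19). z = 6×19×3 + 12×7×11 ≡ 69 (mod 133)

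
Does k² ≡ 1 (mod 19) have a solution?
By Euler's criterion: 1^{9} ≡ 1 (mod 19). Since this equals 1, 1 is a QR.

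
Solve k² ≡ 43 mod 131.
The square roots of 43 mod 131 are 49 and 82. Verify: 49² = 2401 ≡ 43 mod 131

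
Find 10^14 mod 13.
Using Fermat: 10^{12} ≡ 1 mod 13. 14 ≡ 2 mod 12. So 10^{14} ≡ 10^{2} ≡ 9 mod 13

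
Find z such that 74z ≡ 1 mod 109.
Since 109 is prime, by Fermat 74^(-1) ≡ 74^{107} ≡ 28 mod 109. Verify: 74 × 28 = 2072 ≡ 1 mod 109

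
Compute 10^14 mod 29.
By repeated squaring mod 29: 10^{1}≡10, 10^{2}≡13, 10^{4}≡24, 10^{8}≡25. Then 10^{14} = 10^{8+4+2} ≡ 25 × 24 × 13 ≡ 28 mod 29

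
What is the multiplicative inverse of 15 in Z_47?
Since 47 is prime, by Fermat 15^(-1) ≡ 15^{45} ≡ 22 mod 47. Verify: 15 × 22 = 330 ≡ 1 mod 47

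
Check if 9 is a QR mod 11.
By Euler's criterion: 9^{5} ≡ 1 (mod 11). Since this equals 1, 9 is a QR.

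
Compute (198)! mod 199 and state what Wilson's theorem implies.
(198)! mod 199 = 198. Since this equals -1 (mod 199), Wilson confirms 199 is prime.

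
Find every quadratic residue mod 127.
QRs mod 127: {1, 2, 4, 8, 9, 11, 13, 15, 16, 17, 18, 19, 21, 22, 25, 26, 30, 31, 32, 34, 35, 36, 37, 38, 41, 42, 44, 47, 49, 50, 52, 60, 61, 62, 64, 68, 69, 70, 71, 72, 73, 74, 76, 79, 81, 82, 84, 87, 88, 94, 98, 99, 100, 103, 104, 107, 113, 115, 117, 120, 121, 122, 124}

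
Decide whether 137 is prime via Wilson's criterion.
(136)! mod 137 = 136. Since 136 ≡ -1 mod 137, 137 is prime.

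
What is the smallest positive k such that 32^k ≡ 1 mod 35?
Powers of 32 mod 35: 32^1≡32, 32^2≡9, 32^3≡8, 32^4≡11, 32^5≡2, 32^6≡29, 32^7≡18, 32^8≡16, 32^9≡22, 32^10≡4, 32^11≡23, 32^12≡1. Order = 12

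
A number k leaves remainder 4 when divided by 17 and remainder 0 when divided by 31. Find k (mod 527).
M = 17 × 31 = 527. M₁ = 31, y₁ ≡ 11 (mod 17). M₂ = 17, y₂ ≡ 11 (mod 31). k = 4×31×11 + 0×17×11 ≡ 310 (mod 527)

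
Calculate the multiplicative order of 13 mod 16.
Powers of 13 mod 16: 13^1≡13, 13^2≡9, 13^3≡5, 13^4≡1. ord_16(13) = 4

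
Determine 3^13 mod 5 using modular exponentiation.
Using Fermat: 3^{4} ≡ 1 mod 5. 13 ≡ 1 mod 4. So 3^{13} ≡ 3^{1} ≡ 3 mod 5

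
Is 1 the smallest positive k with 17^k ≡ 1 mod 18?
Powers of 17 mod 18: 17^1≡17, 17^2≡1. 17^1≡17≢1, so ord ≠ 1. No, the actual order is 2.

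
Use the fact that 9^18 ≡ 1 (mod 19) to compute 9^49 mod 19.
By Fermat: 9^{18} ≡ 1 (mod 19). 49 = 2×18 + 13. So 9^{49} ≡ 9^{13} ≡ 6 (mod 19)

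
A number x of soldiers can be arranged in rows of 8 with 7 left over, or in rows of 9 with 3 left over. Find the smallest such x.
M = 8 × 9 = 72. M₁ = 9, y₁ ≡ 1 mod 8. M₂ = 8, y₂ ≡ 8 mod 9. x = 7×9×1 + 3×8×8 ≡ 39 mod 72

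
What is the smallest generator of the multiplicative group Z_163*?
g = 2. Powers: [2, 4, 8, 16, 32, 64, ...] generates all 162 non-zero residues.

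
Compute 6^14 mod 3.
By repeated squaring (mod 3): 6^{1}≡0, 6^{2}≡0, 6^{4}≡0, 6^{8}≡0. Then 6^{14} = 6^{8+4+2} ≡ 0 × 0 × 0 ≡ 0 (mod 3)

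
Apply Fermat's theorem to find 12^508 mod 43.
By Fermat: 12^{42} ≡ 1 mod 43. 508 ≡ 4 mod 42. So 12^{508} ≡ 12^{4} ≡ 10 mod 43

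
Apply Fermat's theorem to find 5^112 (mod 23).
By Fermat: 5^{22} ≡ 1 (mod 23). 112 = 5×22 + 2. So 5^{112} ≡ 5^{2} ≡ 2 (mod 23)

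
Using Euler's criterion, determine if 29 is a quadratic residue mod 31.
By Euler's criterion: 29^{15} ≡ 30 (mod 31). Since this equals -1 (≡ 30), 29 is not a QR.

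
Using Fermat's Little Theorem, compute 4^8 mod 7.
By Fermat: 4^{6} ≡ 1 (mod 7). So 4^{8} = 4^{6} · 4^{2} ≡ 4^{2} ≡ 2 (mod 7)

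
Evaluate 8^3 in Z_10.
8^{3} = 512 ≡ 2 (mod 10)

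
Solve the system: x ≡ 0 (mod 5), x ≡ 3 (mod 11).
M = 5 × 11 = 55. M₁ = 11, y₁ ≡ 1 (mod 5). M₂ = 5, y₂ ≡ 9 (mod 11). x = 0×11×1 + 3×5×9 ≡ 25 (mod 55)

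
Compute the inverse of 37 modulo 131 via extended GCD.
Extended GCD: 37(-46) + 131(13) = 1. So 37^(-1) ≡ -46 ≡ 85 mod 131. Verify: 37 × 85 = 3145 ≡ 1 mod 131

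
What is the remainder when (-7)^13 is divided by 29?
By repeated squaring mod 29: (-7)^{1}≡22, (-7)^{2}≡20, (-7)^{4}≡23, (-7)^{8}≡7. Then (-7)^{13} = (-7)^{8+4+1} ≡ 7 × 23 × 22 ≡ 4 mod 29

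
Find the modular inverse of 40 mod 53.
Since 53 is prime, by Fermat 40^(-1) ≡ 40^{51} ≡ 4 (mod 53). Verify: 40 × 4 = 160 ≡ 1 (mod 53)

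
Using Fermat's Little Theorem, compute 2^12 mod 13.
By Fermat's Little Theorem, 2^{12} ≡ 1 mod 13 since 13 is prime and gcd(2, 13) = 1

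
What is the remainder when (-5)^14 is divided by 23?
By repeated squaring (mod 23): (-5)^{1}≡18, (-5)^{2}≡2, (-5)^{4}≡4, (-5)^{8}≡16. Then (-5)^{14} = (-5)^{8+4+2} ≡ 16 × 4 × 2 ≡ 13 (mod 23)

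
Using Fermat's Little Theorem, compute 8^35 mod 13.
By Fermat: 8^{12} ≡ 1 (mod 13). 35 = 2×12 + 11. So 8^{35} ≡ 8^{11} ≡ 5 (mod 13)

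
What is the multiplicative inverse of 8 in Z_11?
Since 11 is prime, by Fermat 8^(-1) ≡ 8^{9} ≡ 7 (mod 11). Verify: 8 × 7 = 56 ≡ 1 (mod 11)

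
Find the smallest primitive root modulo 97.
g = 5. For each prime q|96: 5^{48}≡96, 5^{32}≡35, none ≡ 1, so ord_97(5) = 96 and 5 is a primitive root.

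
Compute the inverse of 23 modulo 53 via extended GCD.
Extended GCD: 23(-23) + 53(10) = 1. So 23^(-1) ≡ -23 ≡ 30 mod 53. Verify: 23 × 30 = 690 ≡ 1 mod 53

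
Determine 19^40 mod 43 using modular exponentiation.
By repeated squaring (mod 43): 19^{1}≡19, 19^{2}≡17, 19^{4}≡31, 19^{8}≡15, 19^{16}≡10, 19^{32}≡14. Then 19^{40} = 19^{32+8} ≡ 14 × 15 ≡ 38 (mod 43)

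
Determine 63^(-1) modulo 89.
Since 89 is prime, by Fermat 63^(-1) ≡ 63^{87} ≡ 65 (mod 89). Verify: 63 × 65 = 4095 ≡ 1 (mod 89)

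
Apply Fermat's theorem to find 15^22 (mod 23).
By Fermat's Little Theorem, 15^{22} ≡ 1 (mod 23) since 23 is prime and gcd(15, 23) = 1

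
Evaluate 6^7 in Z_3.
By repeated squaring mod 3: 6^{1}≡0, 6^{2}≡0, 6^{4}≡0. Then 6^{7} = 6^{4+2+1} ≡ 0 × 0 × 0 ≡ 0 mod 3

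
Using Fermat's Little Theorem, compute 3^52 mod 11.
By Fermat: 3^{10} ≡ 1 mod 11. 52 = 5×10 + 2. So 3^{52} ≡ 3^{2} ≡ 9 mod 11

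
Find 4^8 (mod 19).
By repeated squaring (mod 19): 4^{1}≡4, 4^{2}≡16, 4^{4}≡9, 4^{8}≡5. So 4^{8} ≡ 5 (mod 19)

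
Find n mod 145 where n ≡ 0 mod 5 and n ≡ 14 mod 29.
M = 5 × 29 = 145. M₁ = 29, y₁ ≡ 4 mod 5. M₂ = 5, y₂ ≡ 6 mod 29. n = 0×29×4 + 14×5×6 ≡ 130 mod 145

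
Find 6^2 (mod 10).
6^{2} = 36 ≡ 6 (mod 10)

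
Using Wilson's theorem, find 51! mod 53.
(52)! = (51)! × (52) ≡ -1 mod 53. So (51)! ≡ -1 × (52)^(-1) ≡ (-1)×(-1) = 1 mod 53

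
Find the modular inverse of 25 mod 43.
Since 43 is prime, by Fermat 25^(-1) ≡ 25^{41} ≡ 31 (mod 43). Verify: 25 × 31 = 775 ≡ 1 (mod 43)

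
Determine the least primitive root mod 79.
g = 3. Powers: [3, 9, 27, 2, 6, 18, 54, 4, ...] generates all 78 non-zero residues.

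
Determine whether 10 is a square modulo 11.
By Euler's criterion: 10^{5} ≡ 10 (mod 11). Since this equals -1 (≡ 10), 10 is not a QR.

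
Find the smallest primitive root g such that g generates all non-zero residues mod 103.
g = 5. Powers: [5, 25, 22, 7, 35, 72, ...] generates all 102 non-zero residues.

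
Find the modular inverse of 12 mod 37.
Since 37 is prime, by Fermat 12^(-1) ≡ 12^{35} ≡ 34 mod 37. Verify: 12 × 34 = 408 ≡ 1 mod 37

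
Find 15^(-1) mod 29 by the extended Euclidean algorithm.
Extended GCD: 15(2) + 29(-1) = 1. So 15^(-1) ≡ 2 mod 29. Verify: 15 × 2 = 30 ≡ 1 mod 29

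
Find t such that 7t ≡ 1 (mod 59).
Since 59 is prime, by Fermat 7^(-1) ≡ 7^{57} ≡ 17 (mod 59). Verify: 7 × 17 = 119 ≡ 1 (mod 59)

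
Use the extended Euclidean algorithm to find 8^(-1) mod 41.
Extended GCD: 8(-5) + 41(1) = 1. So 8^(-1) ≡ -5 ≡ 36 mod 41. Verify: 8 × 36 = 288 ≡ 1 mod 41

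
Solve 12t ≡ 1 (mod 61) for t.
Since 61 is prime, by Fermat 12^(-1) ≡ 12^{59} ≡ 56 (mod 61). Verify: 12 × 56 = 672 ≡ 1 (mod 61)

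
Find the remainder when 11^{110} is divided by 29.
By Fermat: 11^{28} ≡ 1 (mod 29). 110 = 3×28 + 26. So 11^{110} ≡ 11^{26} ≡ 6 (mod 29)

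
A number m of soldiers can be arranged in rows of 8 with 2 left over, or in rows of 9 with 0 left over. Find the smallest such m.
M = 8 × 9 = 72. M₁ = 9, y₁ ≡ 1 mod 8. M₂ = 8, y₂ ≡ 8 mod 9. m = 2×9×1 + 0×8×8 ≡ 18 mod 72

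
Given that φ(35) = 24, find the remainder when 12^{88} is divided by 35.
By Euler: 12^{24} ≡ 1 mod 35 since gcd(12, 35) = 1. 88 = 3×24 + 16. So 12^{88} ≡ 12^{16} ≡ 16 mod 35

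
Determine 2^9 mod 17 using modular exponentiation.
By repeated squaring mod 17: 2^{1}≡2, 2^{2}≡4, 2^{4}≡16, 2^{8}≡1. Then 2^{9} = 2^{8+1} ≡ 1 × 2 ≡ 2 mod 17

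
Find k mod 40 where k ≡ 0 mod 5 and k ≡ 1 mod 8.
M = 5 × 8 = 40. M₁ = 8, y₁ ≡ 2 mod 5. M₂ = 5, y₂ ≡ 5 mod 8. k = 0×8×2 + 1×5×5 ≡ 25 mod 40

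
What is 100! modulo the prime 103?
(102)! = (100)! × (101) × (102) ≡ -1 (mod 103). So (100)! ≡ -1 × [(102)(101)]^(-1) ≡ 51 (mod 103)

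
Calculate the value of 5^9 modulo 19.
By repeated squaring (mod 19): 5^{1}≡5, 5^{2}≡6, 5^{4}≡17, 5^{8}≡4. Then 5^{9} = 5^{8+1} ≡ 4 × 5 ≡ 1 (mod 19)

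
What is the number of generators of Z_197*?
There are φ(197-1) = φ(196) = 84 primitive roots modulo 197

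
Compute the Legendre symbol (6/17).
(6/17) = 6^{8} mod 17 = -1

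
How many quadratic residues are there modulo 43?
For prime 43, there are (p-1)/2 = (43-1)/2 = 21 quadratic residues (excluding 0).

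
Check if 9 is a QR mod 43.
By Euler's criterion: 9^{21} ≡ 1 mod 43. Since this equals 1, 9 is a QR.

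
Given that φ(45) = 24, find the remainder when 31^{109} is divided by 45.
By Euler: 31^{24} ≡ 1 mod 45 since gcd(31, 45) = 1. 109 = 4×24 + 13. So 31^{109} ≡ 31^{13} ≡ 31 mod 45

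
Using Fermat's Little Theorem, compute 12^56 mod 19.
By Fermat: 12^{18} ≡ 1 mod 19. 56 = 3×18 + 2. So 12^{56} ≡ 12^{2} ≡ 11 mod 19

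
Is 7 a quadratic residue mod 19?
By Euler's criterion: 7^{9} ≡ 1 mod 19. Since this equals 1, 7 is a QR.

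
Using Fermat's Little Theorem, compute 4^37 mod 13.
By Fermat: 4^{12} ≡ 1 mod 13. 37 = 3×12 + 1. So 4^{37} ≡ 4^{1} ≡ 4 mod 13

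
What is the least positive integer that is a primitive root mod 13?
g = 2. For each prime q|12: 2^{6}≡12, 2^{4}≡3, none ≡ 1, so ord_13(2) = 12 and 2 is a primitive root.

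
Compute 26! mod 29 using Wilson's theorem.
(28)! = (26)! × (27) × (28) ≡ -1 mod 29. So (26)! ≡ -1 × [(28)(27)]^(-1) ≡ 14 mod 29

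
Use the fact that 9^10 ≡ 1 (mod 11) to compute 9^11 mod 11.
By Fermat: 9^{10} ≡ 1 (mod 11). So 9^{11} = 9^{10} · 9^{1} ≡ 9^{1} ≡ 9 (mod 11)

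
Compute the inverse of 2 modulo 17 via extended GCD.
Extended GCD: 2(-8) + 17(1) = 1. So 2^(-1) ≡ -8 ≡ 9 mod 17. Verify: 2 × 9 = 18 ≡ 1 mod 17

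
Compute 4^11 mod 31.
By repeated squaring mod 31: 4^{1}≡4, 4^{2}≡16, 4^{4}≡8, 4^{8}≡2. Then 4^{11} = 4^{8+2+1} ≡ 2 × 16 × 4 ≡ 4 mod 31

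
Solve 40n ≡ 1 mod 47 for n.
Since 47 is prime, by Fermat 40^(-1) ≡ 40^{45} ≡ 20 mod 47. Verify: 40 × 20 = 800 ≡ 1 mod 47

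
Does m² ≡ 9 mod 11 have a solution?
By Euler's criterion: 9^{5} ≡ 1 mod 11. Since this equals 1, 9 is a QR.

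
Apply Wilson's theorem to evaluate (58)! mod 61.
(60)! = (58)! × (59) × (60) ≡ -1 mod 61. So (58)! ≡ -1 × [(60)(59)]^(-1) ≡ 30 mod 61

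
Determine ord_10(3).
Powers of 3 mod 10: 3^1≡3, 3^2≡9, 3^3≡7, 3^4≡1. So the order of 3 is 4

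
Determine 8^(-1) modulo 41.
Since 41 is prime, by Fermat 8^(-1) ≡ 8^{39} ≡ 36 (mod 41). Verify: 8 × 36 = 288 ≡ 1 (mod 41)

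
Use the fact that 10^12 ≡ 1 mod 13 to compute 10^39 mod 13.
By Fermat: 10^{12} ≡ 1 mod 13. 39 = 3×12 + 3. So 10^{39} ≡ 10^{3} ≡ 12 mod 13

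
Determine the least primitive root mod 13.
g = 2. Powers: [2, 4, 8, 3, 6, 12, ...] generates all 12 non-zero residues.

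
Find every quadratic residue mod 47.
QRs mod 47: {1, 2, 3, 4, 6, 7, 8, 9, 12, 14, 16, 17, 18, 21, 24, 25, 27, 28, 32, 34, 36, 37, 42}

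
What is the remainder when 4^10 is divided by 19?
By repeated squaring mod 19: 4^{1}≡4, 4^{2}≡16, 4^{4}≡9, 4^{8}≡5. Then 4^{10} = 4^{8+2} ≡ 5 × 16 ≡ 4 mod 19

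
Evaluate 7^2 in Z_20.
7^{2} = 49 ≡ 9 (mod 20)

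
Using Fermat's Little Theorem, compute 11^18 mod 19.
By Fermat's Little Theorem, 11^{18} ≡ 1 mod 19 since 19 is prime and gcd(11, 19) = 1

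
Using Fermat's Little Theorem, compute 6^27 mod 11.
By Fermat: 6^{10} ≡ 1 (mod 11). 27 = 2×10 + 7. So 6^{27} ≡ 6^{7} ≡ 8 (mod 11)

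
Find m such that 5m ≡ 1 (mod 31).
Since 31 is prime, by Fermat 5^(-1) ≡ 5^{29} ≡ 25 (mod 31). Verify: 5 × 25 = 125 ≡ 1 (mod 31)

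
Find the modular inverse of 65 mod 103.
Since 103 is prime, by Fermat 65^(-1) ≡ 65^{101} ≡ 84 mod 103. Verify: 65 × 84 = 5460 ≡ 1 mod 103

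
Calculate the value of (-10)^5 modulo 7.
By repeated squaring mod 7: (-10)^{1}≡4, (-10)^{2}≡2, (-10)^{4}≡4. Then (-10)^{5} = (-10)^{4+1} ≡ 4 × 4 ≡ 2 mod 7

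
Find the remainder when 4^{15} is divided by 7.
By Fermat: 4^{6} ≡ 1 (mod 7). 15 = 2×6 + 3. So 4^{15} ≡ 4^{3} ≡ 1 (mod 7)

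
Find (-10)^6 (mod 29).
By repeated squaring (mod 29): (-10)^{1}≡19, (-10)^{2}≡13, (-10)^{4}≡24. Then (-10)^{6} = (-10)^{4+2} ≡ 24 × 13 ≡ 22 (mod 29)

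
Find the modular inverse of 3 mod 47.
Since 47 is prime, by Fermat 3^(-1) ≡ 3^{45} ≡ 16 mod 47. Verify: 3 × 16 = 48 ≡ 1 mod 47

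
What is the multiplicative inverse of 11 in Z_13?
Since 13 is prime, by Fermat 11^(-1) ≡ 11^{11} ≡ 6 mod 13. Verify: 11 × 6 = 66 ≡ 1 mod 13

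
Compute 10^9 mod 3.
Using Fermat: 10^{2} ≡ 1 (mod 3). 9 ≡ 1 (mod 2). So 10^{9} ≡ 10^{1} ≡ 1 (mod 3)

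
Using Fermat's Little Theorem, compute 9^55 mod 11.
By Fermat: 9^{10} ≡ 1 (mod 11). 55 = 5×10 + 5. So 9^{55} ≡ 9^{5} ≡ 1 (mod 11)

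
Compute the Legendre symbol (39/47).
(39/47) = 39^{23} mod 47 = -1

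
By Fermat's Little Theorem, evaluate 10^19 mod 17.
By Fermat: 10^{16} ≡ 1 mod 17. So 10^{19} = 10^{16} · 10^{3} ≡ 10^{3} ≡ 14 mod 17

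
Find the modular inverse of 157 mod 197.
Since 197 is prime, by Fermat 157^(-1) ≡ 157^{195} ≡ 64 mod 197. Verify: 157 × 64 = 10048 ≡ 1 mod 197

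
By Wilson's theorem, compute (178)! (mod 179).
By Wilson's theorem, (178)! ≡ -1 ≡ 178 (mod 179)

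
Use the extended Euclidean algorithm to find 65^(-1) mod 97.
Extended GCD: 65(3) + 97(-2) = 1. So 65^(-1) ≡ 3 (mod 97). Verify: 65 × 3 = 195 ≡ 1 (mod 97)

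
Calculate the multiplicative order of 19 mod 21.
Powers of 19 mod 21: 19^1≡19, 19^2≡4, 19^3≡13, 19^4≡16, 19^5≡10, 19^6≡1. So the order of 19 is 6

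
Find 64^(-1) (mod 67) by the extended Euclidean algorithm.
Extended GCD: 64(22) + 67(-21) = 1. So 64^(-1) ≡ 22 (mod 67). Verify: 64 × 22 = 1408 ≡ 1 (mod 67)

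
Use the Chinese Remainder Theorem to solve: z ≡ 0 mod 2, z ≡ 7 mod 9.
M = 2 × 9 = 18. M₁ = 9, y₁ ≡ 1 mod 2. M₂ = 2, y₂ ≡ 5 mod 9. z = 0×9×1 + 7×2×5 ≡ 16 mod 18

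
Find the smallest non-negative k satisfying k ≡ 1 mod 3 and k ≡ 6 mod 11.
M = 3 × 11 = 33. M₁ = 11, y₁ ≡ 2 mod 3. M₂ = 3, y₂ ≡ 4 mod 11. k = 1×11×2 + 6×3×4 ≡ 28 mod 33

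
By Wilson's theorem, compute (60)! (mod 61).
By Wilson's theorem, (60)! ≡ -1 ≡ 60 (mod 61)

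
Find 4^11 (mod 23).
By repeated squaring (mod 23): 4^{1}≡4, 4^{2}≡16, 4^{4}≡3, 4^{8}≡9. Then 4^{11} = 4^{8+2+1} ≡ 9 × 16 × 4 ≡ 1 (mod 23)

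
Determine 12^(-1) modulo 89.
Since 89 is prime, by Fermat 12^(-1) ≡ 12^{87} ≡ 52 (mod 89). Verify: 12 × 52 = 624 ≡ 1 (mod 89)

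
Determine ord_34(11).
Powers of 11 mod 34: 11^1≡11, 11^2≡19, 11^3≡5, 11^4≡21, 11^5≡27, 11^6≡25, 11^7≡3, 11^8≡33, 11^9≡23, 11^10≡15, 11^11≡29, 11^12≡13, 11^13≡7, 11^14≡9, 11^15≡31, 11^16≡1. So the order of 11 is 16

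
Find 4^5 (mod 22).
By repeated squaring (mod 22): 4^{1}≡4, 4^{2}≡16, 4^{4}≡14. Then 4^{5} = 4^{4+1} ≡ 14 × 4 ≡ 12 (mod 22)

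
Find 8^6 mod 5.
Using Fermat: 8^{4} ≡ 1 mod 5. 6 ≡ 2 mod 4. So 8^{6} ≡ 8^{2} ≡ 4 mod 5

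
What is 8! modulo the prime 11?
(10)! = (8)! × (9) × (10) ≡ -1 (mod 11). So (8)! ≡ -1 × [(10)(9)]^(-1) ≡ 5 (mod 11)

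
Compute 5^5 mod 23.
By repeated squaring (mod 23): 5^{1}≡5, 5^{2}≡2, 5^{4}≡4. Then 5^{5} = 5^{4+1} ≡ 4 × 5 ≡ 20 (mod 23)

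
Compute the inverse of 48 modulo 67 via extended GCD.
Extended GCD: 48(7) + 67(-5) = 1. So 48^(-1) ≡ 7 (mod 67). Verify: 48 × 7 = 336 ≡ 1 (mod 67)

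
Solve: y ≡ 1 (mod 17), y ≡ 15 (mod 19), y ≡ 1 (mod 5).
M = 17 × 19 × 5 = 1615. M₁ = 95, y₁ ≡ 12 (mod 17). M₂ = 85, y₂ ≡ 17 (mod 19). M₃ = 323, y₃ ≡ 2 (mod 5). y = 1×95×12 + 15×85×17 + 1×323×2 ≡ 851 (mod 1615)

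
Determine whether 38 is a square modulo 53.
By Euler's criterion: 38^{26} ≡ 1 mod 53. Since this equals 1, 38 is a QR.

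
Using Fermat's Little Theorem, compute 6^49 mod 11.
By Fermat: 6^{10} ≡ 1 (mod 11). 49 = 4×10 + 9. So 6^{49} ≡ 6^{9} ≡ 2 (mod 11)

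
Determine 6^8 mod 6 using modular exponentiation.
By repeated squaring (mod 6): 6^{1}≡0, 6^{2}≡0, 6^{4}≡0, 6^{8}≡0. So 6^{8} ≡ 0 (mod 6)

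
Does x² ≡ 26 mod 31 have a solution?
By Euler's criterion: 26^{15} ≡ 30 mod 31. Since this equals -1 (≡ 30), 26 is not a QR.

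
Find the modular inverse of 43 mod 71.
Since 71 is prime, by Fermat 43^(-1) ≡ 43^{69} ≡ 38 (mod 71). Verify: 43 × 38 = 1634 ≡ 1 (mod 71)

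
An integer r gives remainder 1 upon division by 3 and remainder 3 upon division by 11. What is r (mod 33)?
M = 3 × 11 = 33. M₁ = 11, y₁ ≡ 2 (mod 3). M₂ = 3, y₂ ≡ 4 (mod 11). r = 1×11×2 + 3×3×4 ≡ 25 (mod 33)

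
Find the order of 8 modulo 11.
Powers of 8 mod 11: 8^1≡8, 8^2≡9, 8^3≡6, 8^4≡4, 8^5≡10, 8^6≡3, 8^7≡2, 8^8≡5, 8^9≡7, 8^10≡1. So the order of 8 is 10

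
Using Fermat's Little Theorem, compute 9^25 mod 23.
By Fermat: 9^{22} ≡ 1 (mod 23). So 9^{25} = 9^{22} · 9^{3} ≡ 9^{3} ≡ 16 (mod 23)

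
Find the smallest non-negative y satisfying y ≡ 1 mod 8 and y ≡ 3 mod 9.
M = 8 × 9 = 72. M₁ = 9, y₁ ≡ 1 mod 8. M₂ = 8, y₂ ≡ 8 mod 9. y = 1×9×1 + 3×8×8 ≡ 57 mod 72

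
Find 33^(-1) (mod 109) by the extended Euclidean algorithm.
Extended GCD: 33(-33) + 109(10) = 1. So 33^(-1) ≡ -33 ≡ 76 (mod 109). Verify: 33 × 76 = 2508 ≡ 1 (mod 109)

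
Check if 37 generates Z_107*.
37^{53} ≡ 1 mod 107 and 53 < 106, so ord_107(37) = 53 ≠ 106 and 37 is not a primitive root.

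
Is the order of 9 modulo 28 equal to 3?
Powers of 9 mod 28: 9^1≡9, 9^2≡25, 9^3≡1. First k with 9^k≡1 is k=3. Yes, ord_28(9) = 3.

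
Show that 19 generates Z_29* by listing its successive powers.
19^1, 19^2, ..., 19^{28} mod 29: [19, 13, 15, 24, 21, 22, 12, 25, 11, 6, 27, 20, 3, 28, 10, 16, 14, 5, 8, 7, 17, 4, 18, 23, 2, 9, 26, 1]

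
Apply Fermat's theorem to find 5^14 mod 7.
By Fermat: 5^{6} ≡ 1 mod 7. 14 = 2×6 + 2. So 5^{14} ≡ 5^{2} ≡ 4 mod 7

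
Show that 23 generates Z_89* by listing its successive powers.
23^1, 23^2, ..., 23^{88} mod 89: [23, 84, 63, 25, 41, 53, 62, 2, 46, 79, 37, 50, 82, 17, 35, 4, 3, 69, 74, 11, 75, 34, 70, 8, 6, 49, 59, 22, 61, 68, 51, 16, 12, 9, 29, 44, 33, 47, 13, 32, 24, 18, 58, 88, 66, 5, 26, 64, 48, 36, 27, 87, 43, 10, 52, 39, 7, 72, 54, 85, 86, 20, 15, 78, 14, 55, 19, 81, 83, 40, 30, 67, 28, 21, 38, 73, 77, 80, 60, 45, 56, 42, 76, 57, 65, 71, 31, 1]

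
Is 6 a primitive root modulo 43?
6^{3} ≡ 1 mod 43 and 3 < 42, so ord_43(6) = 3 ≠ 42 and 6 is not a primitive root.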